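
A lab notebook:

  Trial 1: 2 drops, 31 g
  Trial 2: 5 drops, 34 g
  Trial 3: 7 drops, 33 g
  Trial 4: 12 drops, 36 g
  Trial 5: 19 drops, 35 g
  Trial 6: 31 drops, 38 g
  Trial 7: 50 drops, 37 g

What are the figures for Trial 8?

81 drops, 40 g

Drops: 2, 5, 7, 12, 19, 31, 50 → 81 (each term is the sum of the two before it).
G goes 31, 34, 33, 36, 35, 38, 37 → 40 (alternating steps +3, −1, +3, −1, …).
Combining the parts gives 81 drops, 40 g.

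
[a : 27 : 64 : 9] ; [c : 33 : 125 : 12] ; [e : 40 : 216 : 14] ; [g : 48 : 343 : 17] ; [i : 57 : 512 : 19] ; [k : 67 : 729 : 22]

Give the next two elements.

Letter: letters move forward 2 places in the alphabet; a, c, e, g, i, k → m → o.
Second value: differences are 6, 7, 8, … (increasing by 1 each time); 27, 33, 40, 48, 57, 67 → 78 → 90.
Third value: perfect cubes: 4³, 5³, 6³, …; 64, 125, 216, 343, 512, 729 → 1000 → 1331.
Fourth value — alternating steps +3, +2, +3, +2, …: 9, 12, 14, 17, 19, 22 → 24 → 27.
So the next two elements are [m : 78 : 1000 : 24] and [o : 90 : 1331 : 27].

[m : 78 : 1000 : 24], [o : 90 : 1331 : 27]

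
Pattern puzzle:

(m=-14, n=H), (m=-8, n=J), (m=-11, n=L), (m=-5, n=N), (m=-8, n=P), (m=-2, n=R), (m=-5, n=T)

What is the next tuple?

M — alternating steps +6, −3, +6, −3, …: -14, -8, -11, -5, -8, -2, -5 → 1.
N goes H, J, L, N, P, R, T → V (letters move forward 2 places in the alphabet).
Putting it together: (m=1, n=V).

(m=1, n=V)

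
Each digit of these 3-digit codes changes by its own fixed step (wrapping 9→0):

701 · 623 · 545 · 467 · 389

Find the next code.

201

First digit goes 7, 6, 5, 4, 3 → 2 (−1 each step, mod 10).
Second digit: +2 each step, mod 10, so 0, 2, 4, 6, 8 → 0.
For the third digit, +2 each step, mod 10: 1, 3, 5, 7, 9 → 1.
So the next code is 201.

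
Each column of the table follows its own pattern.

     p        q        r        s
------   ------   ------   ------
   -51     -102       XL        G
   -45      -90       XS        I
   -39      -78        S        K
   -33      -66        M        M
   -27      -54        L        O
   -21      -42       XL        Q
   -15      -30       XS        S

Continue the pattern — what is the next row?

-9  -18  S  U

Column p goes -51, -45, -39, -33, -27, -21, -15 → -9 (+6 each step).
Column q — always 2 × the column p: -102, -90, -78, -66, -54, -42, -30 → -18.
Column r: XL, XS, S, M, L, XL, XS → S (repeats XL → XS → S → M → L).
Column s: letters move forward 2 places in the alphabet, so G, I, K, M, O, Q, S → U.
So the next row is -9  -18  S  U.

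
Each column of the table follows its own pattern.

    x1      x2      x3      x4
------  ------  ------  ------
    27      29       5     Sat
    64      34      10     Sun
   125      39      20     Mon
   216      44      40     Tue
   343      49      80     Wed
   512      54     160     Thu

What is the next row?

729  59  320  Fri

Column x1 goes 27, 64, 125, 216, 343, 512 → 729 (perfect cubes: 3³, 4³, 5³, …).
For the column x2, +5 each step: 29, 34, 39, 44, 49, 54 → 59.
Column x3 goes 5, 10, 20, 40, 80, 160 → 320 (×2 each step).
Column x4 — runs through the weekdays Mon→Sun: Sat, Sun, Mon, Tue, Wed, Thu → Fri.
Combining the parts gives 729  59  320  Fri.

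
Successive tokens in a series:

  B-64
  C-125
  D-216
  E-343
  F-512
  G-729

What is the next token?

H-1000

Letter: B, C, D, E, F, G → H (letters move forward 1 place in the alphabet).
Second component: perfect cubes: 4³, 5³, 6³, …; 64, 125, 216, 343, 512, 729 → 1000.
Combining the parts gives H-1000.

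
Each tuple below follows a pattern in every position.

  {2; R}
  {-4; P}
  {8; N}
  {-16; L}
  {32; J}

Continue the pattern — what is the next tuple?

{-64; H}

First slot goes 2, -4, 8, -16, 32 → -64 (×(-2) each step).
For the letter, letters move back 2 places in the alphabet: R, P, N, L, J → H.
Putting it together: {-64; H}.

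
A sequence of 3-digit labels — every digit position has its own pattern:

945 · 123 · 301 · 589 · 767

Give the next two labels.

First digit: +2 each step, mod 10, so 9, 1, 3, 5, 7 → 9 → 1.
Second digit goes 4, 2, 0, 8, 6 → 4 → 2 (−2 each step, mod 10).
For the third digit, −2 each step, mod 10: 5, 3, 1, 9, 7 → 5 → 3.
Putting the parts together: 945 and then 123.

945 then 123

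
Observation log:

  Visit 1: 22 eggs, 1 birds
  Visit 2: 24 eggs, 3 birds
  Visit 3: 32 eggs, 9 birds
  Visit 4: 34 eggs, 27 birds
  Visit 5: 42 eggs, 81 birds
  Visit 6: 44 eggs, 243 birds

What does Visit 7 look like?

Eggs goes 22, 24, 32, 34, 42, 44 → 52 (alternating steps +2, +8, +2, +8, …).
Birds: ×3 each step, so 1, 3, 9, 27, 81, 243 → 729.
Combining the parts gives 52 eggs, 729 birds.

52 eggs, 729 birds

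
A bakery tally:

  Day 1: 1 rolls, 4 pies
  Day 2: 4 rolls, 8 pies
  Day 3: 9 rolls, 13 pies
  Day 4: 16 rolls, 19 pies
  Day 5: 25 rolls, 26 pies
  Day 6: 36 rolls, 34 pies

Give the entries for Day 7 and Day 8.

Rolls: perfect squares: 1², 2², 3², …; 1, 4, 9, 16, 25, 36 → 49 → 64.
Pies: differences are 4, 5, 6, … (increasing by 1 each time), so 4, 8, 13, 19, 26, 34 → 43 → 53.
So the next two lines are 49 rolls, 43 pies and 64 rolls, 53 pies.

49 rolls, 43 pies; 64 rolls, 53 pies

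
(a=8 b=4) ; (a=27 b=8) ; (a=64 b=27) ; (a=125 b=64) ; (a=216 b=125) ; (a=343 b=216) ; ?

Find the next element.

A — perfect cubes: 2³, 3³, 4³, …: 8, 27, 64, 125, 216, 343 → 512.
B: 4, 8, 27, 64, 125, 216 → 343 (always the previous value of the a).
Combining the parts gives (a=512 b=343).

(a=512 b=343)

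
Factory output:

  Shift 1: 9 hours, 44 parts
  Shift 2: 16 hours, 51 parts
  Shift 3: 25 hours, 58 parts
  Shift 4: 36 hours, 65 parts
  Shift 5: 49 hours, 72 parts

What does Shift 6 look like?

Hours: 9, 16, 25, 36, 49 → 64 (perfect squares: 3², 4², 5², …).
Parts goes 44, 51, 58, 65, 72 → 79 (+7 each step).
Combining the parts gives 64 hours, 79 parts.

64 hours, 79 parts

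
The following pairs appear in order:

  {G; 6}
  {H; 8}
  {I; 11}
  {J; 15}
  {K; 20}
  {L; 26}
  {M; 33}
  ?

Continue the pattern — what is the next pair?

{N; 41}

Letter: G, H, I, J, K, L, M → N (letters move forward 1 place in the alphabet).
Second coordinate goes 6, 8, 11, 15, 20, 26, 33 → 41 (differences are 2, 3, 4, … (increasing by 1 each time)).
So the next pair is {N; 41}.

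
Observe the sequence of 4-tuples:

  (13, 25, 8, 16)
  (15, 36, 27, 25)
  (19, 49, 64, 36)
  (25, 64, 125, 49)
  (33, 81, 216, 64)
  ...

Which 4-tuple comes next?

First coordinate goes 13, 15, 19, 25, 33 → 43 (differences are 2, 4, 6, … (increasing by 2 each time)).
Second coordinate — perfect squares: 5², 6², 7², …: 25, 36, 49, 64, 81 → 100.
Third coordinate: perfect cubes: 2³, 3³, 4³, …; 8, 27, 64, 125, 216 → 343.
Fourth coordinate goes 16, 25, 36, 49, 64 → 81 (perfect squares: 4², 5², 6², …).
Putting it together: (43, 100, 343, 81).

(43, 100, 343, 81)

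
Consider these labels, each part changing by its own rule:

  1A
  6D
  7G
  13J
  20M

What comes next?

First component — each term is the sum of the two before it: 1, 6, 7, 13, 20 → 33.
Letter: letters move forward 3 places in the alphabet, so A, D, G, J, M → P.
Putting it together: 33P.

33P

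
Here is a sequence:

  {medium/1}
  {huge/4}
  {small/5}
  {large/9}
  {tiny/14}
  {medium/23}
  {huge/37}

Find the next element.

{small/60}

Size: repeats medium → huge → small → large → tiny, so medium, huge, small, large, tiny, medium, huge → small.
Second slot: each term is the sum of the two before it; 1, 4, 5, 9, 14, 23, 37 → 60.
Combining the parts gives {small/60}.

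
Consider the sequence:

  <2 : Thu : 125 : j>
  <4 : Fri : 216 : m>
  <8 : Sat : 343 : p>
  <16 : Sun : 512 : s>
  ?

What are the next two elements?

<32 : Mon : 729 : v>, <64 : Tue : 1000 : y>

First coordinate: ×2 each step, so 2, 4, 8, 16 → 32 → 64.
Day: Thu, Fri, Sat, Sun → Mon → Tue (runs through the weekdays Mon→Sun).
Third coordinate: perfect cubes: 5³, 6³, 7³, …, so 125, 216, 343, 512 → 729 → 1000.
Letter goes j, m, p, s → v → y (letters move forward 3 places in the alphabet).
So the next two elements are <32 : Mon : 729 : v> and <64 : Tue : 1000 : y>.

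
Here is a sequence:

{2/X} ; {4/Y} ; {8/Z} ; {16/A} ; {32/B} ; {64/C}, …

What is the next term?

For the first coordinate, ×2 each step: 2, 4, 8, 16, 32, 64 → 128.
Letter: letters move forward 1 place in the alphabet, wrapping Z→A; X, Y, Z, A, B, C → D.
Putting it together: {128/D}.

{128/D}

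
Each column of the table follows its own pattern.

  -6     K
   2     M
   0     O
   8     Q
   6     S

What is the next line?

First component: -6, 2, 0, 8, 6 → 14 (alternating steps +8, −2, +8, −2, …).
Letter: letters move forward 2 places in the alphabet; K, M, O, Q, S → U.
Putting it together: 14  U.

14  U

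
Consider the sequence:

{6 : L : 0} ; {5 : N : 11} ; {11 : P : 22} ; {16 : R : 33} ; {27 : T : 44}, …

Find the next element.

First value: 6, 5, 11, 16, 27 → 43 (each term is the sum of the two before it).
For the letter, letters move forward 2 places in the alphabet: L, N, P, R, T → V.
For the third value, +11 each step: 0, 11, 22, 33, 44 → 55.
Combining the parts gives {43 : V : 55}.

{43 : V : 55}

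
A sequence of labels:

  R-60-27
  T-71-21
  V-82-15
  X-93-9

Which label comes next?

Letter: letters move forward 2 places in the alphabet; R, T, V, X → Z.
Second component: +11 each step, so 60, 71, 82, 93 → 104.
Third component goes 27, 21, 15, 9 → 3 (−6 each step).
Putting it together: Z-104-3.

Z-104-3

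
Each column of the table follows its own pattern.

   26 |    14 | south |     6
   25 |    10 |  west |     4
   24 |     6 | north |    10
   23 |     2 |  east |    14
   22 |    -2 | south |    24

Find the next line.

First component goes 26, 25, 24, 23, 22 → 21 (−1 each step).
Second component: −4 each step, so 14, 10, 6, 2, -2 → -6.
Direction — repeats south → west → north → east: south, west, north, east, south → west.
For the fourth component, each term is the sum of the two before it: 6, 4, 10, 14, 24 → 38.
Putting it together: 21  -6  west  38.

21  -6  west  38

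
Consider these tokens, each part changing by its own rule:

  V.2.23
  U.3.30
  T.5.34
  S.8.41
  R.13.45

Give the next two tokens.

Letter: letters move back 1 place in the alphabet, so V, U, T, S, R → Q → P.
Second component: 2, 3, 5, 8, 13 → 21 → 34 (each term is the sum of the two before it).
Third component: 23, 30, 34, 41, 45 → 52 → 56 (alternating steps +7, +4, +7, +4, …).
So the next two tokens are Q.21.52 and P.34.56.

Q.21.52 then P.34.56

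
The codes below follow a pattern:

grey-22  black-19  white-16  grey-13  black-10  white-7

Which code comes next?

grey-4

For the shade, repeats grey → black → white: grey, black, white, grey, black, white → grey.
Second component: 22, 19, 16, 13, 10, 7 → 4 (−3 each step).
Putting it together: grey-4.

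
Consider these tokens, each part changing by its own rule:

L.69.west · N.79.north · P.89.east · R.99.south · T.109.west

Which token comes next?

V.119.north

Letter — letters move forward 2 places in the alphabet: L, N, P, R, T → V.
For the second component, +10 each step: 69, 79, 89, 99, 109 → 119.
For the direction, repeats west → north → east → south: west, north, east, south, west → north.
Combining the parts gives V.119.north.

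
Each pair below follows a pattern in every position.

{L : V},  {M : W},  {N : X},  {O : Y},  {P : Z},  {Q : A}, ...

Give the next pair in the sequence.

First letter: letters move forward 1 place in the alphabet; L, M, N, O, P, Q → R.
Second letter: letters move forward 1 place in the alphabet, wrapping Z→A; V, W, X, Y, Z, A → B.
Putting it together: {R : B}.

{R : B}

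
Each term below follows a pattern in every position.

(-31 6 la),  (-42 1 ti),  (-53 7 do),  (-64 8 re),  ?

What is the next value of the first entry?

-75

First entry: −11 each step; -31, -42, -53, -64 → -75.
Second entry goes 6, 1, 7, 8 → 15 (each term is the sum of the two before it).
Note goes la, ti, do, re → mi (runs through the solfège scale do→ti).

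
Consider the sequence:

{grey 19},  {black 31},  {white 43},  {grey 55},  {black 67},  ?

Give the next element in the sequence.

For the shade, repeats grey → black → white: grey, black, white, grey, black → white.
Second coordinate: 19, 31, 43, 55, 67 → 79 (+12 each step).
Combining the parts gives {white 79}.

{white 79}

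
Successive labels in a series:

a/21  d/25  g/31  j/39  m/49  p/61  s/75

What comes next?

v/91

For the letter, letters move forward 3 places in the alphabet: a, d, g, j, m, p, s → v.
For the second component, differences are 4, 6, 8, … (increasing by 2 each time): 21, 25, 31, 39, 49, 61, 75 → 91.
Combining the parts gives v/91.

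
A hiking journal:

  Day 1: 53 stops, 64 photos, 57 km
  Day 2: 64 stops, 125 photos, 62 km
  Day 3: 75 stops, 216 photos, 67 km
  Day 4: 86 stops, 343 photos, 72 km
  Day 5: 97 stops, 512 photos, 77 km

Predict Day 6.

108 stops, 729 photos, 82 km

Stops: +11 each step, so 53, 64, 75, 86, 97 → 108.
Photos: 64, 125, 216, 343, 512 → 729 (perfect cubes: 4³, 5³, 6³, …).
Km: 57, 62, 67, 72, 77 → 82 (+5 each step).
Combining the parts gives 108 stops, 729 photos, 82 km.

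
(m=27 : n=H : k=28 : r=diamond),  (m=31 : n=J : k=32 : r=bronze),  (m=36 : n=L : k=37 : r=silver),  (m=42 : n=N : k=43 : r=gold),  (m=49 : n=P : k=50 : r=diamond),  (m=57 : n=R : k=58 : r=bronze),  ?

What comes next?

(m=66 : n=T : k=67 : r=silver)

M: differences are 4, 5, 6, … (increasing by 1 each time), so 27, 31, 36, 42, 49, 57 → 66.
N goes H, J, L, N, P, R → T (letters move forward 2 places in the alphabet).
K: always 1 more than the m, so 28, 32, 37, 43, 50, 58 → 67.
R: diamond, bronze, silver, gold, diamond, bronze → silver (repeats diamond → bronze → silver → gold).
So the next term is (m=66 : n=T : k=67 : r=silver).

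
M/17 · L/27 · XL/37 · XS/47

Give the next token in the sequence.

Size: runs through clothing sizes XS→XL; M, L, XL, XS → S.
For the second component, +10 each step: 17, 27, 37, 47 → 57.
Putting it together: S/57.

S/57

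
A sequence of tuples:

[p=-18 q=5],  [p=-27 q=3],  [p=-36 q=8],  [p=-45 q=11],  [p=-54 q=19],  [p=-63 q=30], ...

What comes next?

P goes -18, -27, -36, -45, -54, -63 → -72 (−9 each step).
Q: each term is the sum of the two before it, so 5, 3, 8, 11, 19, 30 → 49.
Putting it together: [p=-72 q=49].

[p=-72 q=49]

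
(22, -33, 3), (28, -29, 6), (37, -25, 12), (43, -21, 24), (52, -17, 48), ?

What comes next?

(58, -13, 96)

First component: alternating steps +6, +9, +6, +9, …; 22, 28, 37, 43, 52 → 58.
Second component goes -33, -29, -25, -21, -17 → -13 (+4 each step).
Third component: 3, 6, 12, 24, 48 → 96 (×2 each step).
Putting it together: (58, -13, 96).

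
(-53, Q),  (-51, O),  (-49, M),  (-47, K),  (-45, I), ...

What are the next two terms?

For the first coordinate, +2 each step: -53, -51, -49, -47, -45 → -43 → -41.
Letter — letters move back 2 places in the alphabet: Q, O, M, K, I → G → E.
So the next two terms are (-43, G) and (-41, E).

(-43, G), (-41, E)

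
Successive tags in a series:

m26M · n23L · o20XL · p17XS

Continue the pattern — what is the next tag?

q14S

Letter goes m, n, o, p → q (letters move forward 1 place in the alphabet).
Second component: −3 each step, so 26, 23, 20, 17 → 14.
For the size, runs through clothing sizes XS→XL: M, L, XL, XS → S.
So the next tag is q14S.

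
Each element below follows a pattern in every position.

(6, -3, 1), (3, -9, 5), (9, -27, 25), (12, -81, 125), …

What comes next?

(21, -243, 625)

First component — each term is the sum of the two before it: 6, 3, 9, 12 → 21.
Second component — ×3 each step: -3, -9, -27, -81 → -243.
Third component: ×5 each step; 1, 5, 25, 125 → 625.
So the next element is (21, -243, 625).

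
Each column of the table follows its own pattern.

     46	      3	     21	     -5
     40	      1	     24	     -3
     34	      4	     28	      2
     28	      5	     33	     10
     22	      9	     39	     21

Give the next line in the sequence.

First component goes 46, 40, 34, 28, 22 → 16 (−6 each step).
Second component: 3, 1, 4, 5, 9 → 14 (each term is the sum of the two before it).
Third component: 21, 24, 28, 33, 39 → 46 (differences are 3, 4, 5, … (increasing by 1 each time)).
Fourth component — differences are 2, 5, 8, … (increasing by 3 each time): -5, -3, 2, 10, 21 → 35.
Combining the parts gives 16  14  46  35.

16  14  46  35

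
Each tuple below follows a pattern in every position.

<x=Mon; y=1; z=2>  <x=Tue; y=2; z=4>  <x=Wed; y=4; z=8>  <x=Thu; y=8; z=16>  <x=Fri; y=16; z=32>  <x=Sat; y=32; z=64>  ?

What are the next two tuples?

X: runs through the weekdays Mon→Sun; Mon, Tue, Wed, Thu, Fri, Sat → Sun → Mon.
Y: ×2 each step; 1, 2, 4, 8, 16, 32 → 64 → 128.
Z: 2, 4, 8, 16, 32, 64 → 128 → 256 (×2 each step).
Putting the parts together: <x=Sun; y=64; z=128> and then <x=Mon; y=128; z=256>.

<x=Sun; y=64; z=128>, <x=Mon; y=128; z=256>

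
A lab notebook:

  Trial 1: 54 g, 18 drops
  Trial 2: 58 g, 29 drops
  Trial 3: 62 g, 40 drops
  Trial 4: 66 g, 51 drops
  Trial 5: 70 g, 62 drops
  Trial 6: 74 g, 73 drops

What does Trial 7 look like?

78 g, 84 drops

G goes 54, 58, 62, 66, 70, 74 → 78 (+4 each step).
Drops: +11 each step; 18, 29, 40, 51, 62, 73 → 84.
So the next row is 78 g, 84 drops.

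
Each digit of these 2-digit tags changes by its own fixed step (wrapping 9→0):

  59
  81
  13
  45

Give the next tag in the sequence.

77

First digit: +3 each step, mod 10; 5, 8, 1, 4 → 7.
Second digit: +2 each step, mod 10, so 9, 1, 3, 5 → 7.
Combining the parts gives 77.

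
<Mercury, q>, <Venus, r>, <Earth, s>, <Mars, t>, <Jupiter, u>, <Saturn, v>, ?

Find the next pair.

For the planet, runs through the planets Mercury→Neptune: Mercury, Venus, Earth, Mars, Jupiter, Saturn → Uranus.
Letter: q, r, s, t, u, v → w (letters move forward 1 place in the alphabet).
Putting it together: <Uranus, w>.

<Uranus, w>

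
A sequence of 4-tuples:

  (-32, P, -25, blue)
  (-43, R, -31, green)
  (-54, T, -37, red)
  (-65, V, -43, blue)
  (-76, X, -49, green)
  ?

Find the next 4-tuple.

(-87, Z, -55, red)

First component: −11 each step, so -32, -43, -54, -65, -76 → -87.
Letter goes P, R, T, V, X → Z (letters move forward 2 places in the alphabet).
Third component: −6 each step; -25, -31, -37, -43, -49 → -55.
Colour goes blue, green, red, blue, green → red (repeats blue → green → red).
Combining the parts gives (-87, Z, -55, red).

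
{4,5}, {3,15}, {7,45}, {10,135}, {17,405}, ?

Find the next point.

First entry: each term is the sum of the two before it; 4, 3, 7, 10, 17 → 27.
Second entry: ×3 each step; 5, 15, 45, 135, 405 → 1215.
Combining the parts gives {27,1215}.

{27,1215}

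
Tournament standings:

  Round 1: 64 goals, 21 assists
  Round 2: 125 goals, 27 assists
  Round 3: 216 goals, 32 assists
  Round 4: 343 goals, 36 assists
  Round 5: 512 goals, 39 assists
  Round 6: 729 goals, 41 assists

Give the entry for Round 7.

1000 goals, 42 assists

Goals goes 64, 125, 216, 343, 512, 729 → 1000 (perfect cubes: 4³, 5³, 6³, …).
Assists: differences are 6, 5, 4, … (decreasing by 1 each time), so 21, 27, 32, 36, 39, 41 → 42.
Combining the parts gives 1000 goals, 42 assists.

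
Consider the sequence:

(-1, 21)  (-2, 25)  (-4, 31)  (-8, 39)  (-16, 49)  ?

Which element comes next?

For the first slot, ×2 each step: -1, -2, -4, -8, -16 → -32.
Second slot: differences are 4, 6, 8, … (increasing by 2 each time), so 21, 25, 31, 39, 49 → 61.
Putting it together: (-32, 61).

(-32, 61)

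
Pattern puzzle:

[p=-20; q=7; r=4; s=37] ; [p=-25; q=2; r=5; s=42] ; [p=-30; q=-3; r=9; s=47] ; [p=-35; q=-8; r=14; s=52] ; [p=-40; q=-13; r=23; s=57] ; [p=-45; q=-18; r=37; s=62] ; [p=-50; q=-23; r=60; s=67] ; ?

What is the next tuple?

For the p, −5 each step: -20, -25, -30, -35, -40, -45, -50 → -55.
Q: −5 each step; 7, 2, -3, -8, -13, -18, -23 → -28.
R: each term is the sum of the two before it; 4, 5, 9, 14, 23, 37, 60 → 97.
S: 37, 42, 47, 52, 57, 62, 67 → 72 (together with the q always sums to 44).
Putting it together: [p=-55; q=-28; r=97; s=72].

[p=-55; q=-28; r=97; s=72]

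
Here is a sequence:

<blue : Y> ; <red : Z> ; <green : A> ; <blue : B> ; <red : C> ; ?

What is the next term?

<green : D>

Colour — repeats blue → red → green: blue, red, green, blue, red → green.
Letter: Y, Z, A, B, C → D (letters move forward 1 place in the alphabet, wrapping Z→A).
Putting it together: <green : D>.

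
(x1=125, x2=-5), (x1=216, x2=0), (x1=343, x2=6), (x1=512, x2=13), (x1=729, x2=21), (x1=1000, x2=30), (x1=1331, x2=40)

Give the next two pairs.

(x1=1728, x2=51), (x1=2197, x2=63)

X1 goes 125, 216, 343, 512, 729, 1000, 1331 → 1728 → 2197 (perfect cubes: 5³, 6³, 7³, …).
X2: differences are 5, 6, 7, … (increasing by 1 each time); -5, 0, 6, 13, 21, 30, 40 → 51 → 63.
Putting the parts together: (x1=1728, x2=51) and then (x1=2197, x2=63).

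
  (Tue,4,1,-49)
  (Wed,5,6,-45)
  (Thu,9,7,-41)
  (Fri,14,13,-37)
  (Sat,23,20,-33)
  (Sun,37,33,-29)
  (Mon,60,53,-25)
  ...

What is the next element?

Day — runs through the weekdays Mon→Sun: Tue, Wed, Thu, Fri, Sat, Sun, Mon → Tue.
For the second coordinate, each term is the sum of the two before it: 4, 5, 9, 14, 23, 37, 60 → 97.
Third coordinate — each term is the sum of the two before it: 1, 6, 7, 13, 20, 33, 53 → 86.
Fourth coordinate: +4 each step, so -49, -45, -41, -37, -33, -29, -25 → -21.
So the next element is (Tue,97,86,-21).

(Tue,97,86,-21)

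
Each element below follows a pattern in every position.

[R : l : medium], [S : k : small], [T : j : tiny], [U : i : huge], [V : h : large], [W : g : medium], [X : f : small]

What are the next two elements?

[Y : e : tiny], [Z : d : huge]

First letter — letters move forward 1 place in the alphabet: R, S, T, U, V, W, X → Y → Z.
Second letter — letters move back 1 place in the alphabet: l, k, j, i, h, g, f → e → d.
Size: repeats medium → small → tiny → huge → large; medium, small, tiny, huge, large, medium, small → tiny → huge.
Putting the parts together: [Y : e : tiny] and then [Z : d : huge].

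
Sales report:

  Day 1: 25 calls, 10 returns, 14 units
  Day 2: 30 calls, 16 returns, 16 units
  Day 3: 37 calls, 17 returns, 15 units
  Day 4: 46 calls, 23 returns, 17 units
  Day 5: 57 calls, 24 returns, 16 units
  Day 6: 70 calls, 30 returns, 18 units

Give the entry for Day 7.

Calls: differences are 5, 7, 9, … (increasing by 2 each time), so 25, 30, 37, 46, 57, 70 → 85.
Returns: alternating steps +6, +1, +6, +1, …, so 10, 16, 17, 23, 24, 30 → 31.
Units — alternating steps +2, −1, +2, −1, …: 14, 16, 15, 17, 16, 18 → 17.
Putting it together: 85 calls, 31 returns, 17 units.

85 calls, 31 returns, 17 units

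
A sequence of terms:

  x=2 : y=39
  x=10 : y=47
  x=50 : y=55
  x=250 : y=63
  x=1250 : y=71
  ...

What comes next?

x=6250 : y=79

X — ×5 each step: 2, 10, 50, 250, 1250 → 6250.
Y goes 39, 47, 55, 63, 71 → 79 (+8 each step).
Putting it together: x=6250 : y=79.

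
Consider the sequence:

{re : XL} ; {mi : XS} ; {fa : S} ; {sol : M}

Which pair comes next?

{la : L}

Note goes re, mi, fa, sol → la (runs through the solfège scale do→ti).
Size: XL, XS, S, M → L (runs through clothing sizes XS→XL).
So the next pair is {la : L}.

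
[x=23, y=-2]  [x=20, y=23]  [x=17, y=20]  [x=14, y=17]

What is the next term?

For the x, −3 each step: 23, 20, 17, 14 → 11.
Y: always the previous value of the x, so -2, 23, 20, 17 → 14.
So the next term is [x=11, y=14].

[x=11, y=14]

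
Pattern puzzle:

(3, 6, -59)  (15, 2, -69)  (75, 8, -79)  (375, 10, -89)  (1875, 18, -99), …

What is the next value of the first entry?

9375

First entry — ×5 each step: 3, 15, 75, 375, 1875 → 9375.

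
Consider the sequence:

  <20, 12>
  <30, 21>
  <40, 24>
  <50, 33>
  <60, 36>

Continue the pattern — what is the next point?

First part goes 20, 30, 40, 50, 60 → 70 (+10 each step).
Second part: alternating steps +9, +3, +9, +3, …, so 12, 21, 24, 33, 36 → 45.
Putting it together: <70, 45>.

<70, 45>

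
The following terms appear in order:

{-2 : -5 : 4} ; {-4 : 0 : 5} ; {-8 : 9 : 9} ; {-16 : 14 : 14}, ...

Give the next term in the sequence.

First component: ×2 each step; -2, -4, -8, -16 → -32.
Second component: alternating steps +5, +9, +5, +9, …; -5, 0, 9, 14 → 23.
Third component goes 4, 5, 9, 14 → 23 (each term is the sum of the two before it).
So the next term is {-32 : 23 : 23}.

{-32 : 23 : 23}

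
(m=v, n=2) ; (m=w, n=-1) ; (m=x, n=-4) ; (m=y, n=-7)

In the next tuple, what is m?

M: letters move forward 1 place in the alphabet, so v, w, x, y → z.

z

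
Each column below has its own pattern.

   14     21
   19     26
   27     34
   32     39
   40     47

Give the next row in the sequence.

45  52

First component: 14, 19, 27, 32, 40 → 45 (alternating steps +5, +8, +5, +8, …).
Second component: always 7 more than the first component, so 21, 26, 34, 39, 47 → 52.
Combining the parts gives 45  52.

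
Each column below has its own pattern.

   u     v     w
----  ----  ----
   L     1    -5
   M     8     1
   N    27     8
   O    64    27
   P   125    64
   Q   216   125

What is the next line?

For the column u, letters move forward 1 place in the alphabet: L, M, N, O, P, Q → R.
Column v — perfect cubes: 1³, 2³, 3³, …: 1, 8, 27, 64, 125, 216 → 343.
Column w: always the previous value of the column v; -5, 1, 8, 27, 64, 125 → 216.
So the next line is R  343  216.

R  343  216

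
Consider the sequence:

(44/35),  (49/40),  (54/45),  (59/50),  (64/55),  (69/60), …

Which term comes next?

First coordinate goes 44, 49, 54, 59, 64, 69 → 74 (+5 each step).
Second coordinate — always 9 less than the first coordinate: 35, 40, 45, 50, 55, 60 → 65.
Combining the parts gives (74/65).

(74/65)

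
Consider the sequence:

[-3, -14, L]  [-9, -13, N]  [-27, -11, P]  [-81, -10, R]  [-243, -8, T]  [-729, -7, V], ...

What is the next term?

[-2187, -5, X]

First component — ×3 each step: -3, -9, -27, -81, -243, -729 → -2187.
Second component: alternating steps +1, +2, +1, +2, …, so -14, -13, -11, -10, -8, -7 → -5.
Letter goes L, N, P, R, T, V → X (letters move forward 2 places in the alphabet).
Combining the parts gives [-2187, -5, X].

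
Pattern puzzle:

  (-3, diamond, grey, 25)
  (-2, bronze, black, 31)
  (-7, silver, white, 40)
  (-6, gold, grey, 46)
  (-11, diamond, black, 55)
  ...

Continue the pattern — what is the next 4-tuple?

(-10, bronze, white, 61)

First slot: alternating steps +1, −5, +1, −5, …, so -3, -2, -7, -6, -11 → -10.
Rank: diamond, bronze, silver, gold, diamond → bronze (repeats diamond → bronze → silver → gold).
Shade — repeats grey → black → white: grey, black, white, grey, black → white.
Fourth slot: alternating steps +6, +9, +6, +9, …, so 25, 31, 40, 46, 55 → 61.
So the next 4-tuple is (-10, bronze, white, 61).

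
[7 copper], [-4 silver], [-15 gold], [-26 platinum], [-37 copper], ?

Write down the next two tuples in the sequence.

For the first entry, −11 each step: 7, -4, -15, -26, -37 → -48 → -59.
Metal: copper, silver, gold, platinum, copper → silver → gold (repeats copper → silver → gold → platinum).
So the next two tuples are [-48 silver] and [-59 gold].

[-48 silver], [-59 gold]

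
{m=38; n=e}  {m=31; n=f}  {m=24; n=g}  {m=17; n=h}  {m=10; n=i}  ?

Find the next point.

M — −7 each step: 38, 31, 24, 17, 10 → 3.
N: letters move forward 1 place in the alphabet, so e, f, g, h, i → j.
Putting it together: {m=3; n=j}.

{m=3; n=j}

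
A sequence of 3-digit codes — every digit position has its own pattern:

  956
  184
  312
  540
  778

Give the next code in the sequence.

906

First digit: 9, 1, 3, 5, 7 → 9 (+2 each step, mod 10).
Second digit: 5, 8, 1, 4, 7 → 0 (+3 each step, mod 10).
Third digit: −2 each step, mod 10, so 6, 4, 2, 0, 8 → 6.
Putting it together: 906.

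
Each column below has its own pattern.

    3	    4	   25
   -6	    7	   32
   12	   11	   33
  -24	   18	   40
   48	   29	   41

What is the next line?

-96  47  48

First component goes 3, -6, 12, -24, 48 → -96 (×(-2) each step).
Second component: each term is the sum of the two before it; 4, 7, 11, 18, 29 → 47.
Third component: alternating steps +7, +1, +7, +1, …, so 25, 32, 33, 40, 41 → 48.
Combining the parts gives -96  47  48.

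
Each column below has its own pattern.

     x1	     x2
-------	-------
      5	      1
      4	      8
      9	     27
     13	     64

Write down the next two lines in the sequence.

Column x1: each term is the sum of the two before it, so 5, 4, 9, 13 → 22 → 35.
Column x2: perfect cubes: 1³, 2³, 3³, …, so 1, 8, 27, 64 → 125 → 216.
So the next two lines are 22  125 and 35  216.

22  125; 35  216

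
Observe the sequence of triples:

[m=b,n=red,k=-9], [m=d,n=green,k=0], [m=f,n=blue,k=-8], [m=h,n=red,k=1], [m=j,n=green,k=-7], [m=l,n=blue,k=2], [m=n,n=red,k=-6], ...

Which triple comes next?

M — letters move forward 2 places in the alphabet: b, d, f, h, j, l, n → p.
N — repeats red → green → blue: red, green, blue, red, green, blue, red → green.
K: -9, 0, -8, 1, -7, 2, -6 → 3 (alternating steps +9, −8, +9, −8, …).
Combining the parts gives [m=p,n=green,k=3].

[m=p,n=green,k=3]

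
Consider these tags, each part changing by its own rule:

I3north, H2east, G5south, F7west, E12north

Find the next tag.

Letter: letters move back 1 place in the alphabet; I, H, G, F, E → D.
Second component goes 3, 2, 5, 7, 12 → 19 (each term is the sum of the two before it).
Direction: repeats north → east → south → west; north, east, south, west, north → east.
Putting it together: D19east.

D19east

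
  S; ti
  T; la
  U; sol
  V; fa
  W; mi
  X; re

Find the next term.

Y; do

Letter goes S, T, U, V, W, X → Y (letters move forward 1 place in the alphabet).
Note: ti, la, sol, fa, mi, re → do (runs backward through the solfège scale do→ti).
Putting it together: Y; do.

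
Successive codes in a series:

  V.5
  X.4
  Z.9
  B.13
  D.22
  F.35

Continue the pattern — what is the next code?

H.57

Letter: letters move forward 2 places in the alphabet, wrapping Z→A, so V, X, Z, B, D, F → H.
For the second component, each term is the sum of the two before it: 5, 4, 9, 13, 22, 35 → 57.
So the next code is H.57.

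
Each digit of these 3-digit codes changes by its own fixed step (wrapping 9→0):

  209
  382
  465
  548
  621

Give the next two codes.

First digit — +1 each step, mod 10: 2, 3, 4, 5, 6 → 7 → 8.
Second digit goes 0, 8, 6, 4, 2 → 0 → 8 (−2 each step, mod 10).
Third digit goes 9, 2, 5, 8, 1 → 4 → 7 (+3 each step, mod 10).
So the next two codes are 704 and 887.

704, 887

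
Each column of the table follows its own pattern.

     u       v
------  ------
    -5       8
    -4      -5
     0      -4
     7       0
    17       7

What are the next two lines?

Column u goes -5, -4, 0, 7, 17 → 30 → 46 (differences are 1, 4, 7, … (increasing by 3 each time)).
Column v — always the previous value of the column u: 8, -5, -4, 0, 7 → 17 → 30.
So the next two lines are 30  17 and 46  30.

30  17; 46  30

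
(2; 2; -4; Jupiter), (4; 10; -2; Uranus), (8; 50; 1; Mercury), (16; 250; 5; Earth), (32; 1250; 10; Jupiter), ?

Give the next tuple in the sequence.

(64; 6250; 16; Uranus)

First slot goes 2, 4, 8, 16, 32 → 64 (×2 each step).
Second slot: 2, 10, 50, 250, 1250 → 6250 (×5 each step).
Third slot: differences are 2, 3, 4, … (increasing by 1 each time); -4, -2, 1, 5, 10 → 16.
For the planet, repeats Jupiter → Uranus → Mercury → Earth: Jupiter, Uranus, Mercury, Earth, Jupiter → Uranus.
Putting it together: (64; 6250; 16; Uranus).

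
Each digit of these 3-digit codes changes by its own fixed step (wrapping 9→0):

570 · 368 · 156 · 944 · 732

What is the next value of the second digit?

Second digit: −1 each step, mod 10, so 7, 6, 5, 4, 3 → 2.

2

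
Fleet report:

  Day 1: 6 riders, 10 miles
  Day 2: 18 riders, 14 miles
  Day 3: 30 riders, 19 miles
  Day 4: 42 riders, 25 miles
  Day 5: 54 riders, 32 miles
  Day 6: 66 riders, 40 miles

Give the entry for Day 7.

78 riders, 49 miles

Riders — +12 each step: 6, 18, 30, 42, 54, 66 → 78.
Miles — differences are 4, 5, 6, … (increasing by 1 each time): 10, 14, 19, 25, 32, 40 → 49.
Combining the parts gives 78 riders, 49 miles.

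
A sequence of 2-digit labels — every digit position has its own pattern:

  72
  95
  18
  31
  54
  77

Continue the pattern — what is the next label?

First digit: +2 each step, mod 10; 7, 9, 1, 3, 5, 7 → 9.
For the second digit, +3 each step, mod 10: 2, 5, 8, 1, 4, 7 → 0.
So the next label is 90.

90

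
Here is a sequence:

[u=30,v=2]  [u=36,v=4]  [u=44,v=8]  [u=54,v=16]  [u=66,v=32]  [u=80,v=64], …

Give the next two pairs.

For the u, differences are 6, 8, 10, … (increasing by 2 each time): 30, 36, 44, 54, 66, 80 → 96 → 114.
V goes 2, 4, 8, 16, 32, 64 → 128 → 256 (×2 each step).
So the next two pairs are [u=96,v=128] and [u=114,v=256].

[u=96,v=128], [u=114,v=256]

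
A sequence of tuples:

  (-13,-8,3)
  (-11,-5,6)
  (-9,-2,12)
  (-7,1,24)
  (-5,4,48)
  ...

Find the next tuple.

(-3,7,96)

First coordinate: -13, -11, -9, -7, -5 → -3 (+2 each step).
Second coordinate: -8, -5, -2, 1, 4 → 7 (+3 each step).
Third coordinate goes 3, 6, 12, 24, 48 → 96 (×2 each step).
Combining the parts gives (-3,7,96).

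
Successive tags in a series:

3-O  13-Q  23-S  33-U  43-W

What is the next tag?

First component: 3, 13, 23, 33, 43 → 53 (+10 each step).
For the letter, letters move forward 2 places in the alphabet: O, Q, S, U, W → Y.
Combining the parts gives 53-Y.

53-Y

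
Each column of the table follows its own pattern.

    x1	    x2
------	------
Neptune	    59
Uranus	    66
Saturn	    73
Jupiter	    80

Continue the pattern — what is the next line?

Mars  87

Column x1: Neptune, Uranus, Saturn, Jupiter → Mars (runs backward through the planets Mercury→Neptune).
Column x2: 59, 66, 73, 80 → 87 (+7 each step).
So the next line is Mars  87.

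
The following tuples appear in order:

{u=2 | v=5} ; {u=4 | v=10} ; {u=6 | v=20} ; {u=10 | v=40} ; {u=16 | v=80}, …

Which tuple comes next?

{u=26 | v=160}

U — each term is the sum of the two before it: 2, 4, 6, 10, 16 → 26.
For the v, ×2 each step: 5, 10, 20, 40, 80 → 160.
Putting it together: {u=26 | v=160}.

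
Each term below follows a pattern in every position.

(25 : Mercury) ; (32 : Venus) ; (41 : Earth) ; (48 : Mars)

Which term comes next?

(57 : Jupiter)

First component: alternating steps +7, +9, +7, +9, …; 25, 32, 41, 48 → 57.
Planet: runs through the planets Mercury→Neptune, so Mercury, Venus, Earth, Mars → Jupiter.
So the next term is (57 : Jupiter).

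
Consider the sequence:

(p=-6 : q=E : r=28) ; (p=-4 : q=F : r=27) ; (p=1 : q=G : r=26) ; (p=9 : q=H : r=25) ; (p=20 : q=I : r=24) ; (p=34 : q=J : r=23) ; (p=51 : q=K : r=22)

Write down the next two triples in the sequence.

(p=71 : q=L : r=21), (p=94 : q=M : r=20)

For the p, differences are 2, 5, 8, … (increasing by 3 each time): -6, -4, 1, 9, 20, 34, 51 → 71 → 94.
For the q, letters move forward 1 place in the alphabet: E, F, G, H, I, J, K → L → M.
R — −1 each step: 28, 27, 26, 25, 24, 23, 22 → 21 → 20.
So the next two triples are (p=71 : q=L : r=21) and (p=94 : q=M : r=20).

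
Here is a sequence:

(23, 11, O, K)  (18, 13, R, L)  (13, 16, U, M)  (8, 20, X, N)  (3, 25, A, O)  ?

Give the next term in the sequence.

(-2, 31, D, P)

First entry: −5 each step, so 23, 18, 13, 8, 3 → -2.
Second entry: 11, 13, 16, 20, 25 → 31 (differences are 2, 3, 4, … (increasing by 1 each time)).
First letter goes O, R, U, X, A → D (letters move forward 3 places in the alphabet, wrapping Z→A).
Second letter goes K, L, M, N, O → P (letters move forward 1 place in the alphabet).
Combining the parts gives (-2, 31, D, P).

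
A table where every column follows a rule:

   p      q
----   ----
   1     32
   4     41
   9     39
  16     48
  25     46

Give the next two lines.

36  55; 49  53

Column p — perfect squares: 1², 2², 3², …: 1, 4, 9, 16, 25 → 36 → 49.
For the column q, alternating steps +9, −2, +9, −2, …: 32, 41, 39, 48, 46 → 55 → 53.
Putting the parts together: 36  55 and then 49  53.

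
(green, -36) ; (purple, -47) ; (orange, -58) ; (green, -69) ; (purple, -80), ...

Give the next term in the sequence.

(orange, -91)

Colour: repeats green → purple → orange, so green, purple, orange, green, purple → orange.
Second part: -36, -47, -58, -69, -80 → -91 (−11 each step).
Putting it together: (orange, -91).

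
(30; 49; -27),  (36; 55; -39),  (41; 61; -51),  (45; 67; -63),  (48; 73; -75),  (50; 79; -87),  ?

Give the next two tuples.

(51; 85; -99), (51; 91; -111)

First coordinate: 30, 36, 41, 45, 48, 50 → 51 → 51 (differences are 6, 5, 4, … (decreasing by 1 each time)).
Second coordinate — +6 each step: 49, 55, 61, 67, 73, 79 → 85 → 91.
Third coordinate: −12 each step; -27, -39, -51, -63, -75, -87 → -99 → -111.
So the next two tuples are (51; 85; -99) and (51; 91; -111).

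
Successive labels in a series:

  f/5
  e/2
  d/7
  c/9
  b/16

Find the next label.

a/25

Letter goes f, e, d, c, b → a (letters move back 1 place in the alphabet).
Second component: each term is the sum of the two before it, so 5, 2, 7, 9, 16 → 25.
Putting it together: a/25.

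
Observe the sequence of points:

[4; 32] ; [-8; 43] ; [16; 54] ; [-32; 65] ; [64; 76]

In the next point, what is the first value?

-128

First value — ×(-2) each step: 4, -8, 16, -32, 64 → -128.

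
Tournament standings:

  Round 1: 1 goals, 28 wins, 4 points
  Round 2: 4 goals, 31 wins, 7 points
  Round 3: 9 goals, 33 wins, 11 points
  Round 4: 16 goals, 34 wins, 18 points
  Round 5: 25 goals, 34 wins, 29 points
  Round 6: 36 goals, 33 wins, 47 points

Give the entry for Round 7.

49 goals, 31 wins, 76 points

Goals: perfect squares: 1², 2², 3², …, so 1, 4, 9, 16, 25, 36 → 49.
Wins: 28, 31, 33, 34, 34, 33 → 31 (differences are 3, 2, 1, … (decreasing by 1 each time)).
Points: 4, 7, 11, 18, 29, 47 → 76 (each term is the sum of the two before it).
Putting it together: 49 goals, 31 wins, 76 points.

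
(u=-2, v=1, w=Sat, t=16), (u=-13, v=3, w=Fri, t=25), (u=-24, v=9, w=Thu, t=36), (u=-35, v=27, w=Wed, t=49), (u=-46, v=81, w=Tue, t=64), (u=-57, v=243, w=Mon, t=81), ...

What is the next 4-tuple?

(u=-68, v=729, w=Sun, t=100)

U: −11 each step; -2, -13, -24, -35, -46, -57 → -68.
V: 1, 3, 9, 27, 81, 243 → 729 (×3 each step).
For the w, runs backward through the weekdays Mon→Sun: Sat, Fri, Thu, Wed, Tue, Mon → Sun.
T goes 16, 25, 36, 49, 64, 81 → 100 (perfect squares: 4², 5², 6², …).
Combining the parts gives (u=-68, v=729, w=Sun, t=100).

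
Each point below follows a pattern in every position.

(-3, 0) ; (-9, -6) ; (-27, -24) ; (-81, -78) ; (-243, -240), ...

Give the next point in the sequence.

(-729, -726)

First value — ×3 each step: -3, -9, -27, -81, -243 → -729.
Second value goes 0, -6, -24, -78, -240 → -726 (always 3 more than the first value).
Putting it together: (-729, -726).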